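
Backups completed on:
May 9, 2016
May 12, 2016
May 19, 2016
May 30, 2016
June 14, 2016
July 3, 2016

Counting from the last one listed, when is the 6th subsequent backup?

Intervals are 3, 7, 11, 15, 19 days — an arithmetic progression with common difference 4.
Next gap: 23 days. July 3, 2016 + 23 days = July 26, 2016.
Next gap: 27 days. July 26, 2016 + 27 days = August 22, 2016.
Next gap: 31 days. August 22, 2016 + 31 days = September 22, 2016.
Next gap: 35 days. September 22, 2016 + 35 days = October 27, 2016.
Next gap: 39 days. October 27, 2016 + 39 days = December 5, 2016.
Next gap: 43 days. December 5, 2016 + 43 days = January 17, 2017.

January 17, 2017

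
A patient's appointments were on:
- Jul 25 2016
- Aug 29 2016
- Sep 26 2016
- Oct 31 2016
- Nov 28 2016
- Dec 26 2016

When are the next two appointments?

These are Mondays with 35, 28, 35, 28, 28-day gaps.
Each is the final Monday of its month — Aug 29 2016 is past the 28th, so '4th Monday' doesn't fit.
Last Monday of January 2017: Jan 30 2017.
February 2017 ends with Monday Feb 27 2017.

Jan 30 2017, Feb 27 2017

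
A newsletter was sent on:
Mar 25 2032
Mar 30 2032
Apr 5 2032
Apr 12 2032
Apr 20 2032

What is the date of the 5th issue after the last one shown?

Gaps: 5, 6, 7, 8 days — each gap is 1 larger than the previous one.
Next gap: 9 days. Apr 20 2032 + 9 days = Apr 29 2032.
Next gap: 10 days. Apr 29 2032 + 10 days = May 9 2032.
Next gap: 11 days. May 9 2032 + 11 days = May 20 2032.
Next gap: 12 days. May 20 2032 + 12 days = Jun 1 2032.
Next gap: 13 days. Jun 1 2032 + 13 days = Jun 14 2032.

Jun 14 2032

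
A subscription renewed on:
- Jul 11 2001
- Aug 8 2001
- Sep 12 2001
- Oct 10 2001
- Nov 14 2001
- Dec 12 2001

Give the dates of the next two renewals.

Jan 9 2002, Feb 13 2002

These are Wednesdays at 28- or 35-day spacing (28, 35, 28, 35, 28).
The pattern: 2nd Wednesday of the month.
2nd Wednesday of January 2002: Jan 9 2002.
February 2002 — 2nd Wednesday is Feb 13 2002.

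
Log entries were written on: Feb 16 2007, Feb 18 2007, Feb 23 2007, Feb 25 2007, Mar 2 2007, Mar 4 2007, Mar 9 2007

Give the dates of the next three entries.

Mar 11 2007, Mar 16 2007, Mar 18 2007

Gaps: 2, 5, 2, 5, 2, 5 days — not constant, but cyclic with period 2.
The events fall on every Friday and Sunday.
The following Sunday is Mar 11 2007.
Next Friday: Mar 16 2007.
Next Sunday: Mar 18 2007.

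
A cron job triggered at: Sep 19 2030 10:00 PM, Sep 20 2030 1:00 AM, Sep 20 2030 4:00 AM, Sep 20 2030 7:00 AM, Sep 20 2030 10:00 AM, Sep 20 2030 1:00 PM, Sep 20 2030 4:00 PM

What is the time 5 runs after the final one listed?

Sep 21 2030 7:00 AM

Spacing: 3, 3, 3, 3, 3, 3 h — constant 3 h.
Sep 20 2030 4:00 PM + 3 h = Sep 20 2030 7:00 PM.
Sep 20 2030 7:00 PM + 3 h = Sep 20 2030 10:00 PM.
Sep 20 2030 10:00 PM + 3 h = Sep 21 2030 1:00 AM.
Sep 21 2030 1:00 AM + 3 h = Sep 21 2030 4:00 AM.
Sep 21 2030 4:00 AM + 3 h = Sep 21 2030 7:00 AM.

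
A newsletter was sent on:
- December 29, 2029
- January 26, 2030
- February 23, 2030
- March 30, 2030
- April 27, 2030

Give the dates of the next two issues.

May 25, 2030; June 29, 2030

All Saturdays; the gaps (28, 28, 35, 28) vary with month length.
This is the last Saturday of each month.
May 2030 ends with Saturday May 25, 2030.
June 2030 ends with Saturday June 29, 2030.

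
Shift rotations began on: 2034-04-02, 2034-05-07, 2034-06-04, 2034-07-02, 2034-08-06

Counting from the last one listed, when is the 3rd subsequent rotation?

2034-11-05

Gaps: 35, 28, 28, 35 days — a mix of 28 and 35. Every date is a Sunday.
Each is the 1st Sunday of its month.
September 2034 — 1st Sunday is 2034-09-03.
October 2034 — 1st Sunday is 2034-10-01.
1st Sunday of November 2034: 2034-11-05.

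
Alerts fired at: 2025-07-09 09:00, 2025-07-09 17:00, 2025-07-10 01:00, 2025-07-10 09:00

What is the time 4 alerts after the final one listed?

2025-07-11 17:00

Spacing: 8, 8, 8 h — constant 8 h.
2025-07-10 09:00 + 8 h = 2025-07-10 17:00.
2025-07-10 17:00 + 8 h = 2025-07-11 01:00.
2025-07-11 01:00 + 8 h = 2025-07-11 09:00.
2025-07-11 09:00 + 8 h = 2025-07-11 17:00.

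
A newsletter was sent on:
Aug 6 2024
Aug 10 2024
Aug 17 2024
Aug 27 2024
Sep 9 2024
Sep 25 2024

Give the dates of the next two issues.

The spacing grows by 3 each time: 4, 7, 10, 13, 16 days.
Next gap: 19 days. Sep 25 2024 + 19 days = Oct 14 2024.
Next gap: 22 days. Oct 14 2024 + 22 days = Nov 5 2024.

Oct 14 2024, Nov 5 2024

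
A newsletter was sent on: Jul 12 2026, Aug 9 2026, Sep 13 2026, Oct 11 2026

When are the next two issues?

Nov 8 2026, Dec 13 2026

These are Sundays at 28- or 35-day spacing (28, 35, 28).
The pattern: 2nd Sunday of the month.
2nd Sunday of November 2026: Nov 8 2026.
2nd Sunday of December 2026: Dec 13 2026.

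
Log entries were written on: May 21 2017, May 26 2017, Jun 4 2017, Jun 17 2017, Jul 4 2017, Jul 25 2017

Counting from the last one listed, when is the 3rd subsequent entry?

Oct 20 2017

The spacing grows by 4 each time: 5, 9, 13, 17, 21 days.
Next gap: 25 days. Jul 25 2017 + 25 days = Aug 19 2017.
Next gap: 29 days. Aug 19 2017 + 29 days = Sep 17 2017.
Next gap: 33 days. Sep 17 2017 + 33 days = Oct 20 2017.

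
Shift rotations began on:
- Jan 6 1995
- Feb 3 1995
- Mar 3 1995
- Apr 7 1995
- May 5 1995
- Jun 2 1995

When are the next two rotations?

Gaps: 28, 28, 35, 28, 28 days — a mix of 28 and 35. Every date is a Friday.
Each is the 1st Friday of its month.
July 1995 — 1st Friday is Jul 7 1995.
August 1995 — 1st Friday is Aug 4 1995.

Jul 7 1995, Aug 4 1995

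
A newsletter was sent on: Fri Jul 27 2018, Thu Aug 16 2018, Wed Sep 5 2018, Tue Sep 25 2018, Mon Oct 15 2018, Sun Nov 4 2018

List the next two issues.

Sat Nov 24 2018, Fri Dec 14 2018

Gaps between consecutive events: 20, 20, 20, 20, 20 days — a constant 20-day interval.
Sun Nov 4 2018 + 20 days = Sat Nov 24 2018.
Sat Nov 24 2018 + 20 days = Fri Dec 14 2018.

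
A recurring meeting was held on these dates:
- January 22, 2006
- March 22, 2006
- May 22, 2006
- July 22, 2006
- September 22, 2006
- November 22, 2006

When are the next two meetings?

January 22, 2007; March 22, 2007

Gaps: 59, 61, 61, 62, 61 days — not constant. Every event is on the 22nd of the month.
Pattern: the 22nd of every 2 months.
January 2007: January 22, 2007.
March 2007: March 22, 2007.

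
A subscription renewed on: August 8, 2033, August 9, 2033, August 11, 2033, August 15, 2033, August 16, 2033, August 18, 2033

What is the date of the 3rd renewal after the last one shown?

Gaps: 1, 2, 4, 1, 2 days — not constant, but cyclic with period 3.
The events fall on every Monday, Tuesday and Thursday.
The following Monday is August 22, 2033.
The following Tuesday is August 23, 2033.
The following Thursday is August 25, 2033.

August 25, 2033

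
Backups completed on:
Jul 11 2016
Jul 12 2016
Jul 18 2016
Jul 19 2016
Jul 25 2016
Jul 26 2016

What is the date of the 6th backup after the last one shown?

Aug 16 2016

The gap pattern 1, 6, 1, 6, 1 repeats every 2 events.
These are the Mondays and Tuesdays of each week.
Next Monday: Aug 1 2016.
The following Tuesday is Aug 2 2016.
The following Monday is Aug 8 2016.
Next Tuesday: Aug 9 2016.
Next Monday: Aug 15 2016.
The following Tuesday is Aug 16 2016.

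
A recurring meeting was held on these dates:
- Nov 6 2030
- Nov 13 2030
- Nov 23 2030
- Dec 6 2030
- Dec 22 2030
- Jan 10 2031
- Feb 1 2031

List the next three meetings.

Gaps: 7, 10, 13, 16, 19, 22 days — each gap is 3 larger than the previous one.
Next gap: 25 days. Feb 1 2031 + 25 days = Feb 26 2031.
Next gap: 28 days. Feb 26 2031 + 28 days = Mar 26 2031.
Next gap: 31 days. Mar 26 2031 + 31 days = Apr 26 2031.

Feb 26 2031, Mar 26 2031, Apr 26 2031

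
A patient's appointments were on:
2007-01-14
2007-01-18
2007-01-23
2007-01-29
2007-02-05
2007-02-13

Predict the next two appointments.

The spacing grows by 1 each time: 4, 5, 6, 7, 8 days.
Next gap: 9 days. 2007-02-13 + 9 days = 2007-02-22.
Next gap: 10 days. 2007-02-22 + 10 days = 2007-03-04.

2007-02-22, 2007-03-04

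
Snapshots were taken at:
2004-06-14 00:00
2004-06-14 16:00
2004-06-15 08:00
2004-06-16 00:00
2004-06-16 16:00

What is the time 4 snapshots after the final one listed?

Spacing: 16, 16, 16, 16 h — constant 16 h.
2004-06-16 16:00 + 16 h = 2004-06-17 08:00.
2004-06-17 08:00 + 16 h = 2004-06-18 00:00.
2004-06-18 00:00 + 16 h = 2004-06-18 16:00.
2004-06-18 16:00 + 16 h = 2004-06-19 08:00.

2004-06-19 08:00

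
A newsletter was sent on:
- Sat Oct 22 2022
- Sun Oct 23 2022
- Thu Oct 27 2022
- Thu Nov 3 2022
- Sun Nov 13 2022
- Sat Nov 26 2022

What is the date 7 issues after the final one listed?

Intervals are 1, 4, 7, 10, 13 days — an arithmetic progression with common difference 3.
Next gap: 16 days. Sat Nov 26 2022 + 16 days = Mon Dec 12 2022.
Next gap: 19 days. Mon Dec 12 2022 + 19 days = Sat Dec 31 2022.
Next gap: 22 days. Sat Dec 31 2022 + 22 days = Sun Jan 22 2023.
Next gap: 25 days. Sun Jan 22 2023 + 25 days = Thu Feb 16 2023.
Next gap: 28 days. Thu Feb 16 2023 + 28 days = Thu Mar 16 2023.
Next gap: 31 days. Thu Mar 16 2023 + 31 days = Sun Apr 16 2023.
Next gap: 34 days. Sun Apr 16 2023 + 34 days = Sat May 20 2023.

Sat May 20 2023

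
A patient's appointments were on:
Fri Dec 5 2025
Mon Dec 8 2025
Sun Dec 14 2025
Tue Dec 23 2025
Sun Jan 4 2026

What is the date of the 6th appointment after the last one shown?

Tue May 19 2026

Intervals are 3, 6, 9, 12 days — an arithmetic progression with common difference 3.
Next gap: 15 days. Sun Jan 4 2026 + 15 days = Mon Jan 19 2026.
Next gap: 18 days. Mon Jan 19 2026 + 18 days = Fri Feb 6 2026.
Next gap: 21 days. Fri Feb 6 2026 + 21 days = Fri Feb 27 2026.
Next gap: 24 days. Fri Feb 27 2026 + 24 days = Mon Mar 23 2026.
Next gap: 27 days. Mon Mar 23 2026 + 27 days = Sun Apr 19 2026.
Next gap: 30 days. Sun Apr 19 2026 + 30 days = Tue May 19 2026.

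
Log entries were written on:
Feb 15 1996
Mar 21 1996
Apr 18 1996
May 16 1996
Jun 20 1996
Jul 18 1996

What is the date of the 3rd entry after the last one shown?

Oct 17 1996

All dates are Thursdays, 35, 28, 28, 35, 28 days apart.
Specifically, the 3rd Thursday of each month.
3rd Thursday of August 1996: Aug 15 1996.
September 1996 — 3rd Thursday is Sep 19 1996.
October 1996 — 3rd Thursday is Oct 17 1996.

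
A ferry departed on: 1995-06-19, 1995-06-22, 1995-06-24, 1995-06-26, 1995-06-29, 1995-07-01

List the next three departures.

Every event lands on a Monday or Thursday or Saturday (gaps cycle 3, 2, 2, 3, 2).
So the schedule is: every Monday, Thursday and Saturday.
The following Monday is 1995-07-03.
Next Thursday: 1995-07-06.
Next Saturday: 1995-07-08.

1995-07-03, 1995-07-06, 1995-07-08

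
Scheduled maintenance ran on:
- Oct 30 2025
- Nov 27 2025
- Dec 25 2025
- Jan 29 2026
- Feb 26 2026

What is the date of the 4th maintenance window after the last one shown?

Jun 25 2026

All Thursdays; the gaps (28, 28, 35, 28) vary with month length.
This is the last Thursday of each month.
Last Thursday of March 2026: Mar 26 2026.
April 2026 ends with Thursday Apr 30 2026.
Last Thursday of May 2026: May 28 2026.
Last Thursday of June 2026: Jun 25 2026.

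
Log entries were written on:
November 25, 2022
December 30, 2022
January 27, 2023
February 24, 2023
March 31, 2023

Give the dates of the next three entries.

April 28, 2023; May 26, 2023; June 30, 2023

All Fridays; the gaps (35, 28, 28, 35) vary with month length.
This is the last Friday of each month.
Last Friday of April 2023: April 28, 2023.
May 2023 ends with Friday May 26, 2023.
Last Friday of June 2023: June 30, 2023.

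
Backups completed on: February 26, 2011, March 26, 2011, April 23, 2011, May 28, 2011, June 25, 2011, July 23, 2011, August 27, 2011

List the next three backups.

September 24, 2011; October 22, 2011; November 26, 2011

These are Saturdays at 28- or 35-day spacing (28, 28, 35, 28, 28, 35).
The pattern: 4th Saturday of the month.
September 2011 — 4th Saturday is September 24, 2011.
October 2011 — 4th Saturday is October 22, 2011.
4th Saturday of November 2011: November 26, 2011.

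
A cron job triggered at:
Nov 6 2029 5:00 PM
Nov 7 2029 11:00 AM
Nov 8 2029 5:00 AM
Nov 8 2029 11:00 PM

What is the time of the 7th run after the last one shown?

Nov 14 2029 5:00 AM

Spacing: 18, 18, 18 h — constant 18 h.
Nov 8 2029 11:00 PM + 18 h = Nov 9 2029 5:00 PM.
Nov 9 2029 5:00 PM + 18 h = Nov 10 2029 11:00 AM.
Nov 10 2029 11:00 AM + 18 h = Nov 11 2029 5:00 AM.
Nov 11 2029 5:00 AM + 18 h = Nov 11 2029 11:00 PM.
Nov 11 2029 11:00 PM + 18 h = Nov 12 2029 5:00 PM.
Nov 12 2029 5:00 PM + 18 h = Nov 13 2029 11:00 AM.
Nov 13 2029 11:00 AM + 18 h = Nov 14 2029 5:00 AM.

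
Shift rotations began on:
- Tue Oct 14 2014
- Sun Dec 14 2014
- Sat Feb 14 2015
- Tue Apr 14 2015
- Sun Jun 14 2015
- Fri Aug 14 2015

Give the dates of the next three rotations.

Wed Oct 14 2015, Mon Dec 14 2015, Sun Feb 14 2016

Gaps: 61, 62, 59, 61, 61 days — not constant. Every event is on the 14th of the month.
Pattern: the 14th of every 2 months.
Next: October 2015 → Wed Oct 14 2015.
Next: December 2015 → Mon Dec 14 2015.
February 2016: Sun Feb 14 2016.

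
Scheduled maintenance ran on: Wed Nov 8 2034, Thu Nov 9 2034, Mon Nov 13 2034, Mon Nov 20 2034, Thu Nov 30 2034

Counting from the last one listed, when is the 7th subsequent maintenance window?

Thu May 3 2035

Gaps: 1, 4, 7, 10 days — each gap is 3 larger than the previous one.
Next gap: 13 days. Thu Nov 30 2034 + 13 days = Wed Dec 13 2034.
Next gap: 16 days. Wed Dec 13 2034 + 16 days = Fri Dec 29 2034.
Next gap: 19 days. Fri Dec 29 2034 + 19 days = Wed Jan 17 2035.
Next gap: 22 days. Wed Jan 17 2035 + 22 days = Thu Feb 8 2035.
Next gap: 25 days. Thu Feb 8 2035 + 25 days = Mon Mar 5 2035.
Next gap: 28 days. Mon Mar 5 2035 + 28 days = Mon Apr 2 2035.
Next gap: 31 days. Mon Apr 2 2035 + 31 days = Thu May 3 2035.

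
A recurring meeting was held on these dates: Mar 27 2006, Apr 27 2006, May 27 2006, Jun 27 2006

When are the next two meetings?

Jul 27 2006, Aug 27 2006

Each date is the 27th; the gaps (31, 30, 31) track the month lengths.
The rule is the 27th of each month.
Next: July 2006 → Jul 27 2006.
Next: August 2006 → Aug 27 2006.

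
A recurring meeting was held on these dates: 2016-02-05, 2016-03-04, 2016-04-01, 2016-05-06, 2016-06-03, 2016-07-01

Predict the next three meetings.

These are Fridays at 28- or 35-day spacing (28, 28, 35, 28, 28).
The pattern: 1st Friday of the month.
August 2016 — 1st Friday is 2016-08-05.
1st Friday of September 2016: 2016-09-02.
1st Friday of October 2016: 2016-10-07.

2016-08-05, 2016-09-02, 2016-10-07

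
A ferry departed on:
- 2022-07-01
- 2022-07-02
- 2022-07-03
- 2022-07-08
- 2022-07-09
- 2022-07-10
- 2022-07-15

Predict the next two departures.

Every event lands on a Friday or Saturday or Sunday (gaps cycle 1, 1, 5, 1, 1, 5).
So the schedule is: every Friday, Saturday and Sunday.
The following Saturday is 2022-07-16.
The following Sunday is 2022-07-17.

2022-07-16, 2022-07-17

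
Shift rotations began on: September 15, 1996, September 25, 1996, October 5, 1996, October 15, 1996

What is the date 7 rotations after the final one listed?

December 24, 1996

Gaps between consecutive events: 10, 10, 10 days — a constant 10-day interval.
October 15, 1996 + 10 days = October 25, 1996.
October 25, 1996 + 10 days = November 4, 1996.
November 4, 1996 + 10 days = November 14, 1996.
November 14, 1996 + 10 days = November 24, 1996.
November 24, 1996 + 10 days = December 4, 1996.
December 4, 1996 + 10 days = December 14, 1996.
December 14, 1996 + 10 days = December 24, 1996.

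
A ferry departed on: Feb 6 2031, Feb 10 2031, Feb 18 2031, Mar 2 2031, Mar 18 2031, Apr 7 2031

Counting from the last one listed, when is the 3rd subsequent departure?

Gaps: 4, 8, 12, 16, 20 days — each gap is 4 larger than the previous one.
Next gap: 24 days. Apr 7 2031 + 24 days = May 1 2031.
Next gap: 28 days. May 1 2031 + 28 days = May 29 2031.
Next gap: 32 days. May 29 2031 + 32 days = Jun 30 2031.

Jun 30 2031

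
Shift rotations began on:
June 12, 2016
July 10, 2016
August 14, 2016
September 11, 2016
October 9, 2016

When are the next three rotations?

These are Sundays at 28- or 35-day spacing (28, 35, 28, 28).
The pattern: 2nd Sunday of the month.
November 2016 — 2nd Sunday is November 13, 2016.
2nd Sunday of December 2016: December 11, 2016.
2nd Sunday of January 2017: January 8, 2017.

November 13, 2016; December 11, 2016; January 8, 2017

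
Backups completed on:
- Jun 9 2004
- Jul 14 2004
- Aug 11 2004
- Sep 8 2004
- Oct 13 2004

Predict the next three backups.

These are Wednesdays at 28- or 35-day spacing (35, 28, 28, 35).
The pattern: 2nd Wednesday of the month.
2nd Wednesday of November 2004: Nov 10 2004.
December 2004 — 2nd Wednesday is Dec 8 2004.
2nd Wednesday of January 2005: Jan 12 2005.

Nov 10 2004, Dec 8 2004, Jan 12 2005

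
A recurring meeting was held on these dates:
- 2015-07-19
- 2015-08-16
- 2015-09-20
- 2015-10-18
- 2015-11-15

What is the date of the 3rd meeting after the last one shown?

2016-02-21

All dates are Sundays, 28, 35, 28, 28 days apart.
Specifically, the 3rd Sunday of each month.
3rd Sunday of December 2015: 2015-12-20.
3rd Sunday of January 2016: 2016-01-17.
February 2016 — 3rd Sunday is 2016-02-21.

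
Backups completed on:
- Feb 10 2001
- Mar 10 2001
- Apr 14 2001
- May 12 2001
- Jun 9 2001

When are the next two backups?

All dates are Saturdays, 28, 35, 28, 28 days apart.
Specifically, the 2nd Saturday of each month.
July 2001 — 2nd Saturday is Jul 14 2001.
August 2001 — 2nd Saturday is Aug 11 2001.

Jul 14 2001, Aug 11 2001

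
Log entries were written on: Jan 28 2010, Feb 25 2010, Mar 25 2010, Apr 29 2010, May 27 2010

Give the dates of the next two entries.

All Thursdays; the gaps (28, 28, 35, 28) vary with month length.
This is the last Thursday of each month.
Last Thursday of June 2010: Jun 24 2010.
Last Thursday of July 2010: Jul 29 2010.

Jun 24 2010, Jul 29 2010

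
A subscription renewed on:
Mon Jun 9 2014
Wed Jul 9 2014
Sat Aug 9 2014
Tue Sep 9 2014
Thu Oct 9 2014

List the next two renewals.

Sun Nov 9 2014, Tue Dec 9 2014

Each date is the 9th; the gaps (30, 31, 31, 30) track the month lengths.
The rule is the 9th of each month.
Next: November 2014 → Sun Nov 9 2014.
Next: December 2014 → Tue Dec 9 2014.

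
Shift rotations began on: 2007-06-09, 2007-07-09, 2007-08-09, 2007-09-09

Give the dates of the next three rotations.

Each date is the 9th; the gaps (30, 31, 31) track the month lengths.
The rule is the 9th of each month.
Next: October 2007 → 2007-10-09.
Next: November 2007 → 2007-11-09.
December 2007: 2007-12-09.

2007-10-09, 2007-11-09, 2007-12-09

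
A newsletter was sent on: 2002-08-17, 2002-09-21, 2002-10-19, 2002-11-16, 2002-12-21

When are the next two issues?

2003-01-18, 2003-02-15

All dates are Saturdays, 35, 28, 28, 35 days apart.
Specifically, the 3rd Saturday of each month.
January 2003 — 3rd Saturday is 2003-01-18.
3rd Saturday of February 2003: 2003-02-15.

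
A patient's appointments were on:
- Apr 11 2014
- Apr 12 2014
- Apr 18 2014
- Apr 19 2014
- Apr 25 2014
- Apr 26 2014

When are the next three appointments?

Gaps: 1, 6, 1, 6, 1 days — not constant, but cyclic with period 2.
The events fall on every Friday and Saturday.
Next Friday: May 2 2014.
The following Saturday is May 3 2014.
The following Friday is May 9 2014.

May 2 2014, May 3 2014, May 9 2014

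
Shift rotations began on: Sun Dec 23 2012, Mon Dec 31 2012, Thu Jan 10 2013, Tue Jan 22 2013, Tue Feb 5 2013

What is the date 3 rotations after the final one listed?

Intervals are 8, 10, 12, 14 days — an arithmetic progression with common difference 2.
Next gap: 16 days. Tue Feb 5 2013 + 16 days = Thu Feb 21 2013.
Next gap: 18 days. Thu Feb 21 2013 + 18 days = Mon Mar 11 2013.
Next gap: 20 days. Mon Mar 11 2013 + 20 days = Sun Mar 31 2013.

Sun Mar 31 2013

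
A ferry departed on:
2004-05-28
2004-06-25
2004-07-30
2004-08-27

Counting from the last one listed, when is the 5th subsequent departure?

2005-01-28

All Fridays; the gaps (28, 35, 28) vary with month length.
This is the last Friday of each month.
Last Friday of September 2004: 2004-09-24.
October 2004 ends with Friday 2004-10-29.
November 2004 ends with Friday 2004-11-26.
December 2004 ends with Friday 2004-12-31.
Last Friday of January 2005: 2005-01-28.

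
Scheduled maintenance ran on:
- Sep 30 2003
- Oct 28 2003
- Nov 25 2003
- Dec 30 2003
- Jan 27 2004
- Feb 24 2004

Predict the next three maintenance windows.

Every date is a Tuesday; gaps 28, 28, 35, 28, 28 days.
Each is the last Tuesday of its month (at least one falls on the 29th or later, ruling out '4th Tuesday').
March 2004 ends with Tuesday Mar 30 2004.
April 2004 ends with Tuesday Apr 27 2004.
Last Tuesday of May 2004: May 25 2004.

Mar 30 2004, Apr 27 2004, May 25 2004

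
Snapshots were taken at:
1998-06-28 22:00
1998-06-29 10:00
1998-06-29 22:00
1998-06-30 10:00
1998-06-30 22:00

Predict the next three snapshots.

The interval is a steady 12 hours (12, 12, 12, 12).
1998-06-30 22:00 + 12 h = 1998-07-01 10:00.
1998-07-01 10:00 + 12 h = 1998-07-01 22:00.
1998-07-01 22:00 + 12 h = 1998-07-02 10:00.

1998-07-01 10:00, 1998-07-01 22:00, 1998-07-02 10:00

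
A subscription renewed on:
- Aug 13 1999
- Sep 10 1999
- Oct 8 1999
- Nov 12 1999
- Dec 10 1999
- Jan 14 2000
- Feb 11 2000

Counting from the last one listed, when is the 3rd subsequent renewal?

May 12 2000

Gaps: 28, 28, 35, 28, 35, 28 days — a mix of 28 and 35. Every date is a Friday.
Each is the 2nd Friday of its month.
March 2000 — 2nd Friday is Mar 10 2000.
April 2000 — 2nd Friday is Apr 14 2000.
May 2000 — 2nd Friday is May 12 2000.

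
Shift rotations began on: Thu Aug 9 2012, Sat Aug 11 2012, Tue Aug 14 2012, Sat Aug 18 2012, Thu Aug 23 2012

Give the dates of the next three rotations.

Wed Aug 29 2012, Wed Sep 5 2012, Thu Sep 13 2012

The spacing grows by 1 each time: 2, 3, 4, 5 days.
Next gap: 6 days. Thu Aug 23 2012 + 6 days = Wed Aug 29 2012.
Next gap: 7 days. Wed Aug 29 2012 + 7 days = Wed Sep 5 2012.
Next gap: 8 days. Wed Sep 5 2012 + 8 days = Thu Sep 13 2012.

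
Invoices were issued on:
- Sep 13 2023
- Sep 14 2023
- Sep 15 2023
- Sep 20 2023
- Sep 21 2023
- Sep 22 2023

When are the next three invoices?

Sep 27 2023, Sep 28 2023, Sep 29 2023

Every event lands on a Wednesday or Thursday or Friday (gaps cycle 1, 1, 5, 1, 1).
So the schedule is: every Wednesday, Thursday and Friday.
Next Wednesday: Sep 27 2023.
The following Thursday is Sep 28 2023.
Next Friday: Sep 29 2023.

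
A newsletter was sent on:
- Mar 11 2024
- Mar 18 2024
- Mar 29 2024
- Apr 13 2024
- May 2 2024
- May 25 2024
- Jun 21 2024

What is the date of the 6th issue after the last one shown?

Feb 22 2025

Gaps: 7, 11, 15, 19, 23, 27 days — each gap is 4 larger than the previous one.
Next gap: 31 days. Jun 21 2024 + 31 days = Jul 22 2024.
Next gap: 35 days. Jul 22 2024 + 35 days = Aug 26 2024.
Next gap: 39 days. Aug 26 2024 + 39 days = Oct 4 2024.
Next gap: 43 days. Oct 4 2024 + 43 days = Nov 16 2024.
Next gap: 47 days. Nov 16 2024 + 47 days = Jan 2 2025.
Next gap: 51 days. Jan 2 2025 + 51 days = Feb 22 2025.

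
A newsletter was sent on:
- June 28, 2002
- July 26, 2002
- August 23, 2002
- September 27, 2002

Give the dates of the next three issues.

October 25, 2002; November 22, 2002; December 27, 2002

These are Fridays at 28- or 35-day spacing (28, 28, 35).
The pattern: 4th Friday of the month.
October 2002 — 4th Friday is October 25, 2002.
November 2002 — 4th Friday is November 22, 2002.
4th Friday of December 2002: December 27, 2002.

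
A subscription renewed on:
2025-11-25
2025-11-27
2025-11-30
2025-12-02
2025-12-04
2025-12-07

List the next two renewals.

2025-12-09, 2025-12-11

The gap pattern 2, 3, 2, 2, 3 repeats every 3 events.
These are the Tuesdays, Thursdays and Sundays of each week.
The following Tuesday is 2025-12-09.
The following Thursday is 2025-12-11.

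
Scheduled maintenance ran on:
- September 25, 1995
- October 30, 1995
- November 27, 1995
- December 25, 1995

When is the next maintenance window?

January 29, 1996

Every date is a Monday; gaps 35, 28, 28 days.
Each is the last Monday of its month (at least one falls on the 29th or later, ruling out '4th Monday').
January 1996 ends with Monday January 29, 1996.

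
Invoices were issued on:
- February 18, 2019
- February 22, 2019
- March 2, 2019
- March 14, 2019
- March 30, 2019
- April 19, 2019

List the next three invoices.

May 13, 2019; June 10, 2019; July 12, 2019

The spacing grows by 4 each time: 4, 8, 12, 16, 20 days.
Next gap: 24 days. April 19, 2019 + 24 days = May 13, 2019.
Next gap: 28 days. May 13, 2019 + 28 days = June 10, 2019.
Next gap: 32 days. June 10, 2019 + 32 days = July 12, 2019.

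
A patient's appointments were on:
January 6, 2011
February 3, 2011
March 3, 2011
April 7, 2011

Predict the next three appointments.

May 5, 2011; June 2, 2011; July 7, 2011

Gaps: 28, 28, 35 days — a mix of 28 and 35. Every date is a Thursday.
Each is the 1st Thursday of its month.
1st Thursday of May 2011: May 5, 2011.
1st Thursday of June 2011: June 2, 2011.
1st Thursday of July 2011: July 7, 2011.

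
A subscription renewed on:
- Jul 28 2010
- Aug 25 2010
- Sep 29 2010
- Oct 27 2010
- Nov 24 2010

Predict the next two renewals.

Dec 29 2010, Jan 26 2011

Every date is a Wednesday; gaps 28, 35, 28, 28 days.
Each is the last Wednesday of its month (at least one falls on the 29th or later, ruling out '4th Wednesday').
Last Wednesday of December 2010: Dec 29 2010.
Last Wednesday of January 2011: Jan 26 2011.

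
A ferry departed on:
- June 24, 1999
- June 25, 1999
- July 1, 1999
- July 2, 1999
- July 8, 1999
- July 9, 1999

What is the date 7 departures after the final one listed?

The gap pattern 1, 6, 1, 6, 1 repeats every 2 events.
These are the Thursdays and Fridays of each week.
Next Thursday: July 15, 1999.
Next Friday: July 16, 1999.
Next Thursday: July 22, 1999.
The following Friday is July 23, 1999.
Next Thursday: July 29, 1999.
Next Friday: July 30, 1999.
Next Thursday: August 5, 1999.

August 5, 1999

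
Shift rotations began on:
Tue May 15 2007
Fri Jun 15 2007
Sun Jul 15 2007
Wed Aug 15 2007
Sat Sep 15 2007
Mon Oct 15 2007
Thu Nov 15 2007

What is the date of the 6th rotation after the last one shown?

Thu May 15 2008

Gaps: 31, 30, 31, 31, 30, 31 days — not constant. Every event is on the 15th of the month.
Pattern: the 15th of each month.
Next: December 2007 → Sat Dec 15 2007.
January 2008: Tue Jan 15 2008.
February 2008: Fri Feb 15 2008.
Next: March 2008 → Sat Mar 15 2008.
April 2008: Tue Apr 15 2008.
Next: May 2008 → Thu May 15 2008.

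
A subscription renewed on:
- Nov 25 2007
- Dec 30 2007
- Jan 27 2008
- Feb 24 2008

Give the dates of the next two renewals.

Mar 30 2008, Apr 27 2008

All Sundays; the gaps (35, 28, 28) vary with month length.
This is the last Sunday of each month.
March 2008 ends with Sunday Mar 30 2008.
Last Sunday of April 2008: Apr 27 2008.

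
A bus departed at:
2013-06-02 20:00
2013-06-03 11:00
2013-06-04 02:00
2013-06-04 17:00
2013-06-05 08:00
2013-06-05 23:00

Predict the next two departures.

2013-06-06 14:00, 2013-06-07 05:00

Gaps: 15, 15, 15, 15, 15 hours — each event is 15 hours after the previous one.
2013-06-05 23:00 + 15 h = 2013-06-06 14:00.
2013-06-06 14:00 + 15 h = 2013-06-07 05:00.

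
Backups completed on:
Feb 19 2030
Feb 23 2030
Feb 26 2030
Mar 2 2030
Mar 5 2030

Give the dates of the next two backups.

Mar 9 2030, Mar 12 2030

Gaps: 4, 3, 4, 3 days — not constant, but cyclic with period 2.
The events fall on every Tuesday and Saturday.
Next Saturday: Mar 9 2030.
The following Tuesday is Mar 12 2030.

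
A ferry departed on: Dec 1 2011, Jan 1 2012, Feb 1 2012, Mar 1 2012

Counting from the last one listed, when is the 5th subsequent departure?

Gaps: 31, 31, 29 days — not constant. Every event is on the 1st of the month.
Pattern: the 1st of each month.
April 2012: Apr 1 2012.
May 2012: May 1 2012.
Next: June 2012 → Jun 1 2012.
Next: July 2012 → Jul 1 2012.
August 2012: Aug 1 2012.

Aug 1 2012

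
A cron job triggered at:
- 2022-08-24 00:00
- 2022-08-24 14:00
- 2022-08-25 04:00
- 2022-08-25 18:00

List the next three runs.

The interval is a steady 14 hours (14, 14, 14).
2022-08-25 18:00 + 14 h = 2022-08-26 08:00.
2022-08-26 08:00 + 14 h = 2022-08-26 22:00.
2022-08-26 22:00 + 14 h = 2022-08-27 12:00.

2022-08-26 08:00, 2022-08-26 22:00, 2022-08-27 12:00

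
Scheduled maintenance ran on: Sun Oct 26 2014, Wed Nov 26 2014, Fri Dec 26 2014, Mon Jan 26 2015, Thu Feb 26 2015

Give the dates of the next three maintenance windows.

The day-of-month is always 26 (31, 30, 31, 31 days between events).
So this recurs on the 26th of each month.
Next: March 2015 → Thu Mar 26 2015.
April 2015: Sun Apr 26 2015.
May 2015: Tue May 26 2015.

Thu Mar 26 2015, Sun Apr 26 2015, Tue May 26 2015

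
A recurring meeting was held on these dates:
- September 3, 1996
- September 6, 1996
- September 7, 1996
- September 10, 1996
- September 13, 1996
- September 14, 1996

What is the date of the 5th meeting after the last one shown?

September 27, 1996

The gap pattern 3, 1, 3, 3, 1 repeats every 3 events.
These are the Tuesdays, Fridays and Saturdays of each week.
The following Tuesday is September 17, 1996.
The following Friday is September 20, 1996.
Next Saturday: September 21, 1996.
The following Tuesday is September 24, 1996.
Next Friday: September 27, 1996.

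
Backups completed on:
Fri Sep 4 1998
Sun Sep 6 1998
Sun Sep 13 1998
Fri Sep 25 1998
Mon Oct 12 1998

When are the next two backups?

Tue Nov 3 1998, Mon Nov 30 1998

Gaps: 2, 7, 12, 17 days — each gap is 5 larger than the previous one.
Next gap: 22 days. Mon Oct 12 1998 + 22 days = Tue Nov 3 1998.
Next gap: 27 days. Tue Nov 3 1998 + 27 days = Mon Nov 30 1998.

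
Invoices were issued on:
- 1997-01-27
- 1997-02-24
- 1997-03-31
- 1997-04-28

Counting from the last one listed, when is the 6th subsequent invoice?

These are Mondays with 28, 35, 28-day gaps.
Each is the final Monday of its month — 1997-03-31 is past the 28th, so '4th Monday' doesn't fit.
May 1997 ends with Monday 1997-05-26.
June 1997 ends with Monday 1997-06-30.
July 1997 ends with Monday 1997-07-28.
August 1997 ends with Monday 1997-08-25.
September 1997 ends with Monday 1997-09-29.
October 1997 ends with Monday 1997-10-27.

1997-10-27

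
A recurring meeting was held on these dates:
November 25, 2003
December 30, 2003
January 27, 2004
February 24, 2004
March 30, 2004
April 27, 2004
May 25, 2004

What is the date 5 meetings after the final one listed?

October 26, 2004

These are Tuesdays with 35, 28, 28, 35, 28, 28-day gaps.
Each is the final Tuesday of its month — December 30, 2003 is past the 28th, so '4th Tuesday' doesn't fit.
June 2004 ends with Tuesday June 29, 2004.
Last Tuesday of July 2004: July 27, 2004.
August 2004 ends with Tuesday August 31, 2004.
September 2004 ends with Tuesday September 28, 2004.
October 2004 ends with Tuesday October 26, 2004.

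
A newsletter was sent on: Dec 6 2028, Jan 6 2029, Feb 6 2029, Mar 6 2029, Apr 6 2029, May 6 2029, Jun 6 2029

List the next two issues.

Gaps: 31, 31, 28, 31, 30, 31 days — not constant. Every event is on the 6th of the month.
Pattern: the 6th of each month.
July 2029: Jul 6 2029.
August 2029: Aug 6 2029.

Jul 6 2029, Aug 6 2029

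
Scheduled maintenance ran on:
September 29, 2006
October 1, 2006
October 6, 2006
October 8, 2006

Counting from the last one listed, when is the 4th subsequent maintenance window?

Gaps: 2, 5, 2 days — not constant, but cyclic with period 2.
The events fall on every Friday and Sunday.
The following Friday is October 13, 2006.
Next Sunday: October 15, 2006.
Next Friday: October 20, 2006.
Next Sunday: October 22, 2006.

October 22, 2006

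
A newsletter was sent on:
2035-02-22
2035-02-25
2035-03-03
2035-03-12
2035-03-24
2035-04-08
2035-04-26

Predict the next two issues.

Gaps: 3, 6, 9, 12, 15, 18 days — each gap is 3 larger than the previous one.
Next gap: 21 days. 2035-04-26 + 21 days = 2035-05-17.
Next gap: 24 days. 2035-05-17 + 24 days = 2035-06-10.

2035-05-17, 2035-06-10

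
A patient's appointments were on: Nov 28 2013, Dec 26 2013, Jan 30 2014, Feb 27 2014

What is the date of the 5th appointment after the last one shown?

Jul 31 2014

These are Thursdays with 28, 35, 28-day gaps.
Each is the final Thursday of its month — Jan 30 2014 is past the 28th, so '4th Thursday' doesn't fit.
March 2014 ends with Thursday Mar 27 2014.
Last Thursday of April 2014: Apr 24 2014.
May 2014 ends with Thursday May 29 2014.
Last Thursday of June 2014: Jun 26 2014.
Last Thursday of July 2014: Jul 31 2014.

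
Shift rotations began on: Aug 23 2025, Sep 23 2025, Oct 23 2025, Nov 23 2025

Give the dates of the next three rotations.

Gaps: 31, 30, 31 days — not constant. Every event is on the 23rd of the month.
Pattern: the 23rd of each month.
Next: December 2025 → Dec 23 2025.
Next: January 2026 → Jan 23 2026.
Next: February 2026 → Feb 23 2026.

Dec 23 2025, Jan 23 2026, Feb 23 2026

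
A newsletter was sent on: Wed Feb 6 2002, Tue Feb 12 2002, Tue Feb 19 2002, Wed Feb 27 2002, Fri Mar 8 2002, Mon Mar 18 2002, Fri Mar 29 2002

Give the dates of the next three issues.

Wed Apr 10 2002, Tue Apr 23 2002, Tue May 7 2002

Intervals are 6, 7, 8, 9, 10, 11 days — an arithmetic progression with common difference 1.
Next gap: 12 days. Fri Mar 29 2002 + 12 days = Wed Apr 10 2002.
Next gap: 13 days. Wed Apr 10 2002 + 13 days = Tue Apr 23 2002.
Next gap: 14 days. Tue Apr 23 2002 + 14 days = Tue May 7 2002.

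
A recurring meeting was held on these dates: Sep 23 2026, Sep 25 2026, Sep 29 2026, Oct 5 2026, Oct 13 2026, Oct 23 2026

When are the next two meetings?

Nov 4 2026, Nov 18 2026

The spacing grows by 2 each time: 2, 4, 6, 8, 10 days.
Next gap: 12 days. Oct 23 2026 + 12 days = Nov 4 2026.
Next gap: 14 days. Nov 4 2026 + 14 days = Nov 18 2026.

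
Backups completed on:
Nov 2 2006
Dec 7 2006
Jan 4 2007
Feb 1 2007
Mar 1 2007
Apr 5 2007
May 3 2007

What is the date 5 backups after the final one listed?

Oct 4 2007

All dates are Thursdays, 35, 28, 28, 28, 35, 28 days apart.
Specifically, the 1st Thursday of each month.
1st Thursday of June 2007: Jun 7 2007.
July 2007 — 1st Thursday is Jul 5 2007.
1st Thursday of August 2007: Aug 2 2007.
1st Thursday of September 2007: Sep 6 2007.
October 2007 — 1st Thursday is Oct 4 2007.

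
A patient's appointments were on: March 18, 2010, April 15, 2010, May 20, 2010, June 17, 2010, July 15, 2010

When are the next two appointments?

All dates are Thursdays, 28, 35, 28, 28 days apart.
Specifically, the 3rd Thursday of each month.
August 2010 — 3rd Thursday is August 19, 2010.
3rd Thursday of September 2010: September 16, 2010.

August 19, 2010; September 16, 2010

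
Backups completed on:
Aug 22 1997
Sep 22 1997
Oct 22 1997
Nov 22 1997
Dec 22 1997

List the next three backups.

Jan 22 1998, Feb 22 1998, Mar 22 1998

The day-of-month is always 22 (31, 30, 31, 30 days between events).
So this recurs on the 22nd of each month.
January 1998: Jan 22 1998.
February 1998: Feb 22 1998.
March 1998: Mar 22 1998.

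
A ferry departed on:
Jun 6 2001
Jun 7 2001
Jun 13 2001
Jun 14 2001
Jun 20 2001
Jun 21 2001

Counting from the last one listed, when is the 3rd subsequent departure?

Every event lands on a Wednesday or Thursday (gaps cycle 1, 6, 1, 6, 1).
So the schedule is: every Wednesday and Thursday.
The following Wednesday is Jun 27 2001.
Next Thursday: Jun 28 2001.
Next Wednesday: Jul 4 2001.

Jul 4 2001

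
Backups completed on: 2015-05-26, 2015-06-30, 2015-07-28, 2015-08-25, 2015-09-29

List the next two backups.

All Tuesdays; the gaps (35, 28, 28, 35) vary with month length.
This is the last Tuesday of each month.
October 2015 ends with Tuesday 2015-10-27.
Last Tuesday of November 2015: 2015-11-24.

2015-10-27, 2015-11-24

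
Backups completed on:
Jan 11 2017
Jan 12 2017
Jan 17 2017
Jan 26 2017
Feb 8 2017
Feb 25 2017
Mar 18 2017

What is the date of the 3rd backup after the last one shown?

Gaps: 1, 5, 9, 13, 17, 21 days — each gap is 4 larger than the previous one.
Next gap: 25 days. Mar 18 2017 + 25 days = Apr 12 2017.
Next gap: 29 days. Apr 12 2017 + 29 days = May 11 2017.
Next gap: 33 days. May 11 2017 + 33 days = Jun 13 2017.

Jun 13 2017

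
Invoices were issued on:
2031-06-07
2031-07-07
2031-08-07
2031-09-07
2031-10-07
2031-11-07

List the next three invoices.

The day-of-month is always 7 (30, 31, 31, 30, 31 days between events).
So this recurs on the 7th of each month.
Next: December 2031 → 2031-12-07.
Next: January 2032 → 2032-01-07.
February 2032: 2032-02-07.

2031-12-07, 2032-01-07, 2032-02-07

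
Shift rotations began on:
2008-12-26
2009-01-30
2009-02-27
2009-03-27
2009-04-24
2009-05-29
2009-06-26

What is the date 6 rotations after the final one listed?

Every date is a Friday; gaps 35, 28, 28, 28, 35, 28 days.
Each is the last Friday of its month (at least one falls on the 29th or later, ruling out '4th Friday').
July 2009 ends with Friday 2009-07-31.
Last Friday of August 2009: 2009-08-28.
September 2009 ends with Friday 2009-09-25.
October 2009 ends with Friday 2009-10-30.
Last Friday of November 2009: 2009-11-27.
December 2009 ends with Friday 2009-12-25.

2009-12-25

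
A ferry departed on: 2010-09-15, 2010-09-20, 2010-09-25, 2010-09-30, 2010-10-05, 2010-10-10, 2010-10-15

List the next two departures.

Gaps between consecutive events: 5, 5, 5, 5, 5, 5 days — a constant 5-day interval.
2010-10-15 + 5 days = 2010-10-20.
2010-10-20 + 5 days = 2010-10-25.

2010-10-20, 2010-10-25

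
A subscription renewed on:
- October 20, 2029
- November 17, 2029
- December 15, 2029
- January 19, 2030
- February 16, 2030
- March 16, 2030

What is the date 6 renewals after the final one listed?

September 21, 2030

These are Saturdays at 28- or 35-day spacing (28, 28, 35, 28, 28).
The pattern: 3rd Saturday of the month.
April 2030 — 3rd Saturday is April 20, 2030.
May 2030 — 3rd Saturday is May 18, 2030.
3rd Saturday of June 2030: June 15, 2030.
3rd Saturday of July 2030: July 20, 2030.
August 2030 — 3rd Saturday is August 17, 2030.
September 2030 — 3rd Saturday is September 21, 2030.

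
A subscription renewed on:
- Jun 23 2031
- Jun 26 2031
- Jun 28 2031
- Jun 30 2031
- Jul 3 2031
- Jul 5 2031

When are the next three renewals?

Jul 7 2031, Jul 10 2031, Jul 12 2031

Every event lands on a Monday or Thursday or Saturday (gaps cycle 3, 2, 2, 3, 2).
So the schedule is: every Monday, Thursday and Saturday.
Next Monday: Jul 7 2031.
The following Thursday is Jul 10 2031.
Next Saturday: Jul 12 2031.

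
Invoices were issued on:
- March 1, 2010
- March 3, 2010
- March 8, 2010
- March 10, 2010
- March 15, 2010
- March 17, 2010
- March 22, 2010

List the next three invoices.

March 24, 2010; March 29, 2010; March 31, 2010

The gap pattern 2, 5, 2, 5, 2, 5 repeats every 2 events.
These are the Mondays and Wednesdays of each week.
The following Wednesday is March 24, 2010.
The following Monday is March 29, 2010.
The following Wednesday is March 31, 2010.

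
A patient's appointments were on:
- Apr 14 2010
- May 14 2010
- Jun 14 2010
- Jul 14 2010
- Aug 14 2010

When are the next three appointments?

Gaps: 30, 31, 30, 31 days — not constant. Every event is on the 14th of the month.
Pattern: the 14th of each month.
September 2010: Sep 14 2010.
Next: October 2010 → Oct 14 2010.
November 2010: Nov 14 2010.

Sep 14 2010, Oct 14 2010, Nov 14 2010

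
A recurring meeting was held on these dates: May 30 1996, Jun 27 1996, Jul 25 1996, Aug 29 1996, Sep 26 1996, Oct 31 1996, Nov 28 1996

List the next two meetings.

Every date is a Thursday; gaps 28, 28, 35, 28, 35, 28 days.
Each is the last Thursday of its month (at least one falls on the 29th or later, ruling out '4th Thursday').
Last Thursday of December 1996: Dec 26 1996.
January 1997 ends with Thursday Jan 30 1997.

Dec 26 1996, Jan 30 1997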